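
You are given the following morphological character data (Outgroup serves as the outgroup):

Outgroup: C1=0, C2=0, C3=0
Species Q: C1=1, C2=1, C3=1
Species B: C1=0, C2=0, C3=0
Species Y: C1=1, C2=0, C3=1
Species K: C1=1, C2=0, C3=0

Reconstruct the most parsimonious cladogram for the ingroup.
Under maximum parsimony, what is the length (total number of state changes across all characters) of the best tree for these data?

3

The outgroup has state '0' for every character, so '1' is the derived state throughout.
Only Species K, Species Q, and Species Y show the derived state '1' for C1, supporting them as a clade.
C2 (derived state '1') is unique to Species Q (autapomorphy; uninformative for grouping).
C3 (derived state '1') is shared by Species Q and Species Y — a synapomorphy uniting that clade.
Most parsimonious ingroup topology: (((Species Q,Species Y),Species K),Species B).
Changes per character on this tree: C1: 1; C2: 1; C3: 1.
Total = 3.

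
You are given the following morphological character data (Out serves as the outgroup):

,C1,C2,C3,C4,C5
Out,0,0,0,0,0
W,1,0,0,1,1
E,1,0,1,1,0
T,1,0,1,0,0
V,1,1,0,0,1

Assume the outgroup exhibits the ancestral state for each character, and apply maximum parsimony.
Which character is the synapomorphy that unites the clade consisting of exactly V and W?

The outgroup has state '0' for every character, so '1' is the derived state throughout.
All ingroup taxa share the derived state '1' for C1; it defines the ingroup but does not resolve relationships within it.
C2: derived state '1' in V only — an autapomorphy, so it tells us nothing about relationships among taxa.
C3 (derived state '1') is shared by E and T — a synapomorphy uniting that clade.
C4 groups E and W, which is incompatible with the clades supported by the remaining characters; treating it as convergent (homoplasy) costs fewer steps than any alternative tree.
C5: derived state '1' in V and W only — synapomorphy for {V, W}.
Most parsimonious ingroup topology: ((W,V),(E,T)).
The clade {V, W} is supported by C5: its derived state '1' occurs in exactly those taxa and in no other taxon (including the outgroup).

C5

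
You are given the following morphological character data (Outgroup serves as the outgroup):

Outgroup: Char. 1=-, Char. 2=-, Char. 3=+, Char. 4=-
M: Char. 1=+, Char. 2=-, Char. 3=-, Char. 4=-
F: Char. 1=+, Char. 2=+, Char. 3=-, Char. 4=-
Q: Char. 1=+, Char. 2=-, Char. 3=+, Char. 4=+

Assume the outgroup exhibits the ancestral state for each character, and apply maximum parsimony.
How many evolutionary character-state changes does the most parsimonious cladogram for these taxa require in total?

4

Character polarity is set by the outgroup: the derived state is whichever differs from the outgroup's state, so for Char. 3 the derived state is '-', and for the remaining characters it is '+'.
Char. 1 (derived state '+') is shared by all ingroup taxa — unites the whole ingroup.
Char. 2 (derived state '+') is unique to F (autapomorphy; uninformative for grouping).
Char. 3: derived state '-' in F and M only — synapomorphy for {F, M}.
Char. 4 (derived state '+') is unique to Q (autapomorphy; uninformative for grouping).
Most parsimonious ingroup topology: ((M,F),Q).
Changes per character on this tree: Char. 1: 1; Char. 2: 1; Char. 3: 1; Char. 4: 1.
Total = 4.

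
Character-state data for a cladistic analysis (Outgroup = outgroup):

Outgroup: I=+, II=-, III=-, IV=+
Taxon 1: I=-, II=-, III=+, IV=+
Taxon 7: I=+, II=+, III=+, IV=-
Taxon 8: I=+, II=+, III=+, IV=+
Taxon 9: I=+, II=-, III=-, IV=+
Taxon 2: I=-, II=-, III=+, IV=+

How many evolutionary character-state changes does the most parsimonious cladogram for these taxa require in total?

4

Character polarity is set by the outgroup: the derived state is whichever differs from the outgroup's state, so for I, IV the derived state is '-', and for the remaining characters it is '+'.
I: derived state '-' in Taxon 1 and Taxon 2 only — synapomorphy for {Taxon 1, Taxon 2}.
II: derived state '+' in Taxon 7 and Taxon 8 only — synapomorphy for {Taxon 7, Taxon 8}.
Only Taxon 1, Taxon 2, Taxon 7, and Taxon 8 show the derived state '+' for III, supporting them as a clade.
IV: derived state '-' in Taxon 7 only — an autapomorphy, so it tells us nothing about relationships among taxa.
Most parsimonious ingroup topology: (((Taxon 1,Taxon 2),(Taxon 7,Taxon 8)),Taxon 9).
Changes per character on this tree: I: 1; II: 1; III: 1; IV: 1.
Total = 4.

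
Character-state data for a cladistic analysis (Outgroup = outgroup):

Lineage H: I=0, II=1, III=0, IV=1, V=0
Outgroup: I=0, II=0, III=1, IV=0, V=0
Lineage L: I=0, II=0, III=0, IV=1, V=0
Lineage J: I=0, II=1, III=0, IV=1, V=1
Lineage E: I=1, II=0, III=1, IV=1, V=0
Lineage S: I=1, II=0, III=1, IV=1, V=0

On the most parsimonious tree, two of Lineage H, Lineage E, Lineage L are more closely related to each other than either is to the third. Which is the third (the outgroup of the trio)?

Lineage E

Character polarity is set by the outgroup: the derived state is whichever differs from the outgroup's state, so for III the derived state is '0', and for the remaining characters it is '1'.
I: derived state '1' in Lineage E and Lineage S only — synapomorphy for {Lineage E, Lineage S}.
II: derived state '1' in Lineage H and Lineage J only — synapomorphy for {Lineage H, Lineage J}.
III: derived state '0' in Lineage H, Lineage J, and Lineage L only — synapomorphy for {Lineage H, Lineage J, Lineage L}.
All ingroup taxa share the derived state '1' for IV; it defines the ingroup but does not resolve relationships within it.
V: derived state '1' in Lineage J only — an autapomorphy, so it tells us nothing about relationships among taxa.
Most parsimonious ingroup topology: (((Lineage J,Lineage H),Lineage L),(Lineage S,Lineage E)).
Lineage L and Lineage H share a more recent common ancestor with each other than either does with Lineage E, so Lineage E is the least closely related of the three.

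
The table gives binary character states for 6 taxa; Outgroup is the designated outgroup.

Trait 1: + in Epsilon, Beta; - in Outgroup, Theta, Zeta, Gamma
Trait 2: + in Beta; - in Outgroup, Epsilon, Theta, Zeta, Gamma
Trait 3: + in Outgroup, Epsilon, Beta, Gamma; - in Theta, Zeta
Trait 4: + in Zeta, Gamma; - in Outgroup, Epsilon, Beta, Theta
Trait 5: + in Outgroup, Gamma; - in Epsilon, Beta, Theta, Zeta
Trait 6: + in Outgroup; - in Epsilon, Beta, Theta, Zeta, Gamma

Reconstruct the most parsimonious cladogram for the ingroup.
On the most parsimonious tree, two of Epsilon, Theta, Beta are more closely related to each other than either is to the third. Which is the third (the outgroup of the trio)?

Theta

Character polarity is set by the outgroup: the derived state is whichever differs from the outgroup's state, so for Trait 3, Trait 5, Trait 6 the derived state is '-', and for the remaining characters it is '+'.
Trait 1 (derived state '+') is shared by Beta and Epsilon — a synapomorphy uniting that clade.
Trait 2 (derived state '+') is unique to Beta (autapomorphy; uninformative for grouping).
Trait 3: derived state '-' in Theta and Zeta only — synapomorphy for {Theta, Zeta}.
Trait 4 groups Gamma and Zeta, which is incompatible with the clades supported by the remaining characters; treating it as convergent (homoplasy) costs fewer steps than any alternative tree.
Trait 5: derived state '-' in Beta, Epsilon, Theta, and Zeta only — synapomorphy for {Beta, Epsilon, Theta, Zeta}.
Trait 6 (derived state '-') is shared by all ingroup taxa — unites the whole ingroup.
Most parsimonious ingroup topology: (((Epsilon,Beta),(Theta,Zeta)),Gamma).
Beta and Epsilon share a more recent common ancestor with each other than either does with Theta, so Theta is the least closely related of the three.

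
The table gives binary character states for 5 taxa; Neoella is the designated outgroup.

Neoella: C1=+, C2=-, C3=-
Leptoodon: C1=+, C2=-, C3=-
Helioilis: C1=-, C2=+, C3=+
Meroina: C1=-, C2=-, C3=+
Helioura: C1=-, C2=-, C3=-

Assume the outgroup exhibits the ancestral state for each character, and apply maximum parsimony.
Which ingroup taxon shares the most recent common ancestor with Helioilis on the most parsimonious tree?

Character polarity is set by the outgroup: the derived state is whichever differs from the outgroup's state, so for C1 the derived state is '-', and for the remaining characters it is '+'.
C1: derived state '-' in Helioilis, Helioura, and Meroina only — synapomorphy for {Helioilis, Helioura, Meroina}.
C2: derived state '+' in Helioilis only — an autapomorphy, so it tells us nothing about relationships among taxa.
C3 (derived state '+') is shared by Helioilis and Meroina — a synapomorphy uniting that clade.
Most parsimonious ingroup topology: (Leptoodon,((Helioilis,Meroina),Helioura)).
Helioilis and Meroina form a cherry on this tree, so they are sister taxa.

Meroina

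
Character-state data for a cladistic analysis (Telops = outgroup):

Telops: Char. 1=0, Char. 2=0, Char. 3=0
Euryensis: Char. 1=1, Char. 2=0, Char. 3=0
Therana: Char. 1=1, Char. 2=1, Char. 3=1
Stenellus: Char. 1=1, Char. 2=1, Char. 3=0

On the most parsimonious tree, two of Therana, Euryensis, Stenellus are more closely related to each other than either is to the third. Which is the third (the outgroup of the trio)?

The outgroup has state '0' for every character, so '1' is the derived state throughout.
All ingroup taxa share the derived state '1' for Char. 1; it defines the ingroup but does not resolve relationships within it.
Char. 2: derived state '1' in Stenellus and Therana only — synapomorphy for {Stenellus, Therana}.
Char. 3 (derived state '1') is unique to Therana (autapomorphy; uninformative for grouping).
Most parsimonious ingroup topology: (Euryensis,(Therana,Stenellus)).
Therana and Stenellus share a more recent common ancestor with each other than either does with Euryensis, so Euryensis is the least closely related of the three.

Euryensis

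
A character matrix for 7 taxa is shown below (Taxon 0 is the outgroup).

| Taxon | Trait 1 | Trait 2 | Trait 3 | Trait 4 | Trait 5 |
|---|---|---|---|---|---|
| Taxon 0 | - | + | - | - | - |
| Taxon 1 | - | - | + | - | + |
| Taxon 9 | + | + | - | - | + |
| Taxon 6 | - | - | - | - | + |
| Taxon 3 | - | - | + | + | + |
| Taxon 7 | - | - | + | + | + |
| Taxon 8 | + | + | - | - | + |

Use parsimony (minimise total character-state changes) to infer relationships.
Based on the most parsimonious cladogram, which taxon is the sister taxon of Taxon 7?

Taxon 3

Character polarity is set by the outgroup: the derived state is whichever differs from the outgroup's state, so for Trait 2 the derived state is '-', and for the remaining characters it is '+'.
Trait 1 (derived state '+') is shared by Taxon 8 and Taxon 9 — a synapomorphy uniting that clade.
Trait 2: derived state '-' in Taxon 1, Taxon 3, Taxon 6, and Taxon 7 only — synapomorphy for {Taxon 1, Taxon 3, Taxon 6, Taxon 7}.
Trait 3: derived state '+' in Taxon 1, Taxon 3, and Taxon 7 only — synapomorphy for {Taxon 1, Taxon 3, Taxon 7}.
Only Taxon 3 and Taxon 7 show the derived state '+' for Trait 4, supporting them as a clade.
All ingroup taxa share the derived state '+' for Trait 5; it defines the ingroup but does not resolve relationships within it.
Most parsimonious ingroup topology: (((Taxon 1,(Taxon 3,Taxon 7)),Taxon 6),(Taxon 9,Taxon 8)).
Taxon 7 and Taxon 3 form a cherry on this tree, so they are sister taxa.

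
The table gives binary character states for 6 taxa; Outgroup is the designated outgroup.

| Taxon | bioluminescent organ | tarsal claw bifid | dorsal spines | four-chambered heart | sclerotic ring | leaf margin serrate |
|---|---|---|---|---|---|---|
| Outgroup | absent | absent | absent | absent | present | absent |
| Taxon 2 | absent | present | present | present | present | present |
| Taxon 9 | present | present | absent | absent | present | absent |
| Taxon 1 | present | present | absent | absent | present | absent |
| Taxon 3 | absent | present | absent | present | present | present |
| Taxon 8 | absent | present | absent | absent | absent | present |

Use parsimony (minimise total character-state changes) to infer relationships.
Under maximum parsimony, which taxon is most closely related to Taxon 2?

Taxon 3

Character polarity is set by the outgroup: the derived state is whichever differs from the outgroup's state, so for sclerotic ring the derived state is 'absent', and for the remaining characters it is 'present'.
bioluminescent organ: derived state 'present' in Taxon 1 and Taxon 9 only — synapomorphy for {Taxon 1, Taxon 9}.
tarsal claw bifid (derived state 'present') is shared by all ingroup taxa — unites the whole ingroup.
dorsal spines: derived state 'present' in Taxon 2 only — an autapomorphy, so it tells us nothing about relationships among taxa.
four-chambered heart: derived state 'present' in Taxon 2 and Taxon 3 only — synapomorphy for {Taxon 2, Taxon 3}.
sclerotic ring (derived state 'absent') is unique to Taxon 8 (autapomorphy; uninformative for grouping).
leaf margin serrate: derived state 'present' in Taxon 2, Taxon 3, and Taxon 8 only — synapomorphy for {Taxon 2, Taxon 3, Taxon 8}.
Most parsimonious ingroup topology: (((Taxon 2,Taxon 3),Taxon 8),(Taxon 9,Taxon 1)).
Taxon 2 and Taxon 3 form a cherry on this tree, so they are sister taxa.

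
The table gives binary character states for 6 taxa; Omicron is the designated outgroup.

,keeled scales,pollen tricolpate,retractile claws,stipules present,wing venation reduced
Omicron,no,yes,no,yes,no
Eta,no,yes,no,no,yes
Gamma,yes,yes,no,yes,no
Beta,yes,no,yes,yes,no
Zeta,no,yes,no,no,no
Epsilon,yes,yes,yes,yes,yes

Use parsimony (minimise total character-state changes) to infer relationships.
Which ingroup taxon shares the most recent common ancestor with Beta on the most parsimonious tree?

Character polarity is set by the outgroup: the derived state is whichever differs from the outgroup's state, so for pollen tricolpate, stipules present the derived state is 'no', and for the remaining characters it is 'yes'.
Only Beta, Epsilon, and Gamma show the derived state 'yes' for keeled scales, supporting them as a clade.
pollen tricolpate: derived state 'no' in Beta only — an autapomorphy, so it tells us nothing about relationships among taxa.
retractile claws (derived state 'yes') is shared by Beta and Epsilon — a synapomorphy uniting that clade.
stipules present: derived state 'no' in Eta and Zeta only — synapomorphy for {Eta, Zeta}.
wing venation reduced (state 'yes') occurs in Epsilon and Eta but conflicts with the nesting implied by the other characters — most parsimoniously interpreted as homoplasy.
Most parsimonious ingroup topology: ((Eta,Zeta),(Gamma,(Epsilon,Beta))).
Beta and Epsilon form a cherry on this tree, so they are sister taxa.

Epsilon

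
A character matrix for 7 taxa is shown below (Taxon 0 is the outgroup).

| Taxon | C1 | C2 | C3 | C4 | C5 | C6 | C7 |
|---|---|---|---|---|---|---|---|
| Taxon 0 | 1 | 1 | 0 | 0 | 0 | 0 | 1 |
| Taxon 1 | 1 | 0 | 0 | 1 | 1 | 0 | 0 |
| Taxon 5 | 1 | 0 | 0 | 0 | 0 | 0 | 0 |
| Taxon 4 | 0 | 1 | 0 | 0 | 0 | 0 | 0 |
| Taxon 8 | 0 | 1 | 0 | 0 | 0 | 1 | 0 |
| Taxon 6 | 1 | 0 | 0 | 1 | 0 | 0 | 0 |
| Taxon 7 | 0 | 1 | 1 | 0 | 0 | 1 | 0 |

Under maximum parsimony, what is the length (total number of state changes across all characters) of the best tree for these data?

7

Character polarity is set by the outgroup: the derived state is whichever differs from the outgroup's state, so for C1, C2, C7 the derived state is '0', and for the remaining characters it is '1'.
C1 (derived state '0') is shared by Taxon 4, Taxon 7, and Taxon 8 — a synapomorphy uniting that clade.
C2 (derived state '0') is shared by Taxon 1, Taxon 5, and Taxon 6 — a synapomorphy uniting that clade.
C3: derived state '1' in Taxon 7 only — an autapomorphy, so it tells us nothing about relationships among taxa.
C4 (derived state '1') is shared by Taxon 1 and Taxon 6 — a synapomorphy uniting that clade.
C5: derived state '1' in Taxon 1 only — an autapomorphy, so it tells us nothing about relationships among taxa.
Only Taxon 7 and Taxon 8 show the derived state '1' for C6, supporting them as a clade.
C7 (derived state '0') is shared by all ingroup taxa — unites the whole ingroup.
Most parsimonious ingroup topology: (((Taxon 1,Taxon 6),Taxon 5),(Taxon 4,(Taxon 8,Taxon 7))).
Changes per character on this tree: C1: 1; C2: 1; C3: 1; C4: 1; C5: 1; C6: 1; C7: 1.
Total = 7.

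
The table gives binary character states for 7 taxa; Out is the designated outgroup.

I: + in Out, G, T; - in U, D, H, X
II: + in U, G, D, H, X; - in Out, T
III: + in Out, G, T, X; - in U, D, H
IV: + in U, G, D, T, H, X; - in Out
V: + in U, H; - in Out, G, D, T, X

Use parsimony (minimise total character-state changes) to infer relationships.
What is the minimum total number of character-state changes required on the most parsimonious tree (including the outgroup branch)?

5

Character polarity is set by the outgroup: the derived state is whichever differs from the outgroup's state, so for I, III the derived state is '-', and for the remaining characters it is '+'.
Only D, H, U, and X show the derived state '-' for I, supporting them as a clade.
II (derived state '+') is shared by D, G, H, U, and X — a synapomorphy uniting that clade.
Only D, H, and U show the derived state '-' for III, supporting them as a clade.
IV (derived state '+') is shared by all ingroup taxa — unites the whole ingroup.
V: derived state '+' in H and U only — synapomorphy for {H, U}.
Most parsimonious ingroup topology: (((((U,H),D),X),G),T).
Changes per character on this tree: I: 1; II: 1; III: 1; IV: 1; V: 1.
Total = 5.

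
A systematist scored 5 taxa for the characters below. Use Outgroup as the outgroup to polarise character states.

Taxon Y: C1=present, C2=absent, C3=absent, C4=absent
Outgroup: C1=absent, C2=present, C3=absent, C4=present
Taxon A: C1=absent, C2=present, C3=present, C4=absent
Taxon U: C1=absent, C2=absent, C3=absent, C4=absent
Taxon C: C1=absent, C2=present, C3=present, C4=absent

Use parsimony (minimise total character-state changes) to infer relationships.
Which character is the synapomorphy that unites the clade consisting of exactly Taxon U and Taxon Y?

Character polarity is set by the outgroup: the derived state is whichever differs from the outgroup's state, so for C2, C4 the derived state is 'absent', and for the remaining characters it is 'present'.
C1 (derived state 'present') is unique to Taxon Y (autapomorphy; uninformative for grouping).
C2 (derived state 'absent') is shared by Taxon U and Taxon Y — a synapomorphy uniting that clade.
C3 (derived state 'present') is shared by Taxon A and Taxon C — a synapomorphy uniting that clade.
C4 (derived state 'absent') is shared by all ingroup taxa — unites the whole ingroup.
Most parsimonious ingroup topology: ((Taxon U,Taxon Y),(Taxon C,Taxon A)).
The clade {Taxon U, Taxon Y} is supported by C2: its derived state 'absent' occurs in exactly those taxa and in no other taxon (including the outgroup).

C2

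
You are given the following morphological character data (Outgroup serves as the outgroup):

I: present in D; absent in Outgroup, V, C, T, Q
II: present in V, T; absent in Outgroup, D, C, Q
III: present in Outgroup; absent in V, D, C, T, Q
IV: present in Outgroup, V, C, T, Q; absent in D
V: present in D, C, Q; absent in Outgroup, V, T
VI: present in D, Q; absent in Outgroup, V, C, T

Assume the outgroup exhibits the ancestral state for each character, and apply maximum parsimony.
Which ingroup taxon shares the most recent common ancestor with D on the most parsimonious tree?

Q

Character polarity is set by the outgroup: the derived state is whichever differs from the outgroup's state, so for III, IV the derived state is 'absent', and for the remaining characters it is 'present'.
I (derived state 'present') is unique to D (autapomorphy; uninformative for grouping).
Only T and V show the derived state 'present' for II, supporting them as a clade.
All ingroup taxa share the derived state 'absent' for III; it defines the ingroup but does not resolve relationships within it.
IV: derived state 'absent' in D only — an autapomorphy, so it tells us nothing about relationships among taxa.
V (derived state 'present') is shared by C, D, and Q — a synapomorphy uniting that clade.
VI: derived state 'present' in D and Q only — synapomorphy for {D, Q}.
Most parsimonious ingroup topology: ((V,T),((D,Q),C)).
D and Q form a cherry on this tree, so they are sister taxa.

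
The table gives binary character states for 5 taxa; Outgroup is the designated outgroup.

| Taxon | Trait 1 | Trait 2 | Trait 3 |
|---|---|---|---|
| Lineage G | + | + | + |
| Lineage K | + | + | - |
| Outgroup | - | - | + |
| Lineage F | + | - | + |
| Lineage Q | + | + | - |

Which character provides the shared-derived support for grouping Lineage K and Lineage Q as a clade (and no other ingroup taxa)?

Character polarity is set by the outgroup: the derived state is whichever differs from the outgroup's state, so for Trait 3 the derived state is '-', and for the remaining characters it is '+'.
Trait 1 (derived state '+') is shared by all ingroup taxa — unites the whole ingroup.
Trait 2: derived state '+' in Lineage G, Lineage K, and Lineage Q only — synapomorphy for {Lineage G, Lineage K, Lineage Q}.
Trait 3: derived state '-' in Lineage K and Lineage Q only — synapomorphy for {Lineage K, Lineage Q}.
Most parsimonious ingroup topology: (((Lineage Q,Lineage K),Lineage G),Lineage F).
The clade {Lineage K, Lineage Q} is supported by Trait 3: its derived state '-' occurs in exactly those taxa and in no other taxon (including the outgroup).

Trait 3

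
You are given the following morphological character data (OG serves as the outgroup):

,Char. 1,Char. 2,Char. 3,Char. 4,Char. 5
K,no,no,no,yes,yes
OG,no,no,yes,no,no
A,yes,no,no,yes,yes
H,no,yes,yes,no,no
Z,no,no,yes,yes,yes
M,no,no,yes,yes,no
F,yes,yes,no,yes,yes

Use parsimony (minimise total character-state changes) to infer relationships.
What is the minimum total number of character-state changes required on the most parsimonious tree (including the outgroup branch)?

6

Character polarity is set by the outgroup: the derived state is whichever differs from the outgroup's state, so for Char. 3 the derived state is 'no', and for the remaining characters it is 'yes'.
Char. 1 (derived state 'yes') is shared by A and F — a synapomorphy uniting that clade.
Char. 2 groups F and H, which is incompatible with the clades supported by the remaining characters; treating it as convergent (homoplasy) costs fewer steps than any alternative tree.
Char. 3 (derived state 'no') is shared by A, F, and K — a synapomorphy uniting that clade.
Char. 4 (derived state 'yes') is shared by A, F, K, M, and Z — a synapomorphy uniting that clade.
Char. 5: derived state 'yes' in A, F, K, and Z only — synapomorphy for {A, F, K, Z}.
Most parsimonious ingroup topology: ((M,((K,(A,F)),Z)),H).
Changes per character on this tree: Char. 1: 1; Char. 2: 2; Char. 3: 1; Char. 4: 1; Char. 5: 1.
Total = 6.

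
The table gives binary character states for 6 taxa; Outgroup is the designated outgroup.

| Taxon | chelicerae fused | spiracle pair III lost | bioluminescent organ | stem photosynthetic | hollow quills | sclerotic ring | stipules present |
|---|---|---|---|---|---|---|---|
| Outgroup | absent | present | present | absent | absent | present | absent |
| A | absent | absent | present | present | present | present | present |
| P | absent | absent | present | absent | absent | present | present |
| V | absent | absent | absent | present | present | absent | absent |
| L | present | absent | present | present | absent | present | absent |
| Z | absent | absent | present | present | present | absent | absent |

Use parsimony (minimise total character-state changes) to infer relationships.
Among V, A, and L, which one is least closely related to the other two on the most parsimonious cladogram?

L

Character polarity is set by the outgroup: the derived state is whichever differs from the outgroup's state, so for spiracle pair III lost, bioluminescent organ, sclerotic ring the derived state is 'absent', and for the remaining characters it is 'present'.
chelicerae fused: derived state 'present' in L only — an autapomorphy, so it tells us nothing about relationships among taxa.
All ingroup taxa share the derived state 'absent' for spiracle pair III lost; it defines the ingroup but does not resolve relationships within it.
bioluminescent organ (derived state 'absent') is unique to V (autapomorphy; uninformative for grouping).
stem photosynthetic: derived state 'present' in A, L, V, and Z only — synapomorphy for {A, L, V, Z}.
hollow quills: derived state 'present' in A, V, and Z only — synapomorphy for {A, V, Z}.
sclerotic ring: derived state 'absent' in V and Z only — synapomorphy for {V, Z}.
stipules present groups A and P, which is incompatible with the clades supported by the remaining characters; treating it as convergent (homoplasy) costs fewer steps than any alternative tree.
Most parsimonious ingroup topology: (((A,(V,Z)),L),P).
A and V share a more recent common ancestor with each other than either does with L, so L is the least closely related of the three.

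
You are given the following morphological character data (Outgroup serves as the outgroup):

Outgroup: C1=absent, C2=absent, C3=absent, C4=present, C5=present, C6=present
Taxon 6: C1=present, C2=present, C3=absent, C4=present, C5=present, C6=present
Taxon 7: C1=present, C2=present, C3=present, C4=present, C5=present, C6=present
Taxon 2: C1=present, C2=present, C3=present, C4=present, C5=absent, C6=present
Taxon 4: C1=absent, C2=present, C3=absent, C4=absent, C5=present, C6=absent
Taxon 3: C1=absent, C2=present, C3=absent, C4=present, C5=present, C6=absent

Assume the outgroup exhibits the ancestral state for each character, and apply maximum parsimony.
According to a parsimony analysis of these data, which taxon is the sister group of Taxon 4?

Taxon 3

Character polarity is set by the outgroup: the derived state is whichever differs from the outgroup's state, so for C4, C5, C6 the derived state is 'absent', and for the remaining characters it is 'present'.
C1: derived state 'present' in Taxon 2, Taxon 6, and Taxon 7 only — synapomorphy for {Taxon 2, Taxon 6, Taxon 7}.
All ingroup taxa share the derived state 'present' for C2; it defines the ingroup but does not resolve relationships within it.
Only Taxon 2 and Taxon 7 show the derived state 'present' for C3, supporting them as a clade.
C4 (derived state 'absent') is unique to Taxon 4 (autapomorphy; uninformative for grouping).
C5: derived state 'absent' in Taxon 2 only — an autapomorphy, so it tells us nothing about relationships among taxa.
C6 (derived state 'absent') is shared by Taxon 3 and Taxon 4 — a synapomorphy uniting that clade.
Most parsimonious ingroup topology: ((Taxon 6,(Taxon 7,Taxon 2)),(Taxon 4,Taxon 3)).
Taxon 4 and Taxon 3 form a cherry on this tree, so they are sister taxa.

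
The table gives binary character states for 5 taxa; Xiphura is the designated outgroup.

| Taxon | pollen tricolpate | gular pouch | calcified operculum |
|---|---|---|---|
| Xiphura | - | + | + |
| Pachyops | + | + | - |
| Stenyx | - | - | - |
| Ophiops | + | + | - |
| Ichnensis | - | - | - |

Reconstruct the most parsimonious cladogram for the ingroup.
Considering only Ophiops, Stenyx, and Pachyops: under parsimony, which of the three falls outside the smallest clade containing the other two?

Stenyx

Character polarity is set by the outgroup: the derived state is whichever differs from the outgroup's state, so for gular pouch, calcified operculum the derived state is '-', and for the remaining characters it is '+'.
pollen tricolpate: derived state '+' in Ophiops and Pachyops only — synapomorphy for {Ophiops, Pachyops}.
gular pouch: derived state '-' in Ichnensis and Stenyx only — synapomorphy for {Ichnensis, Stenyx}.
calcified operculum (derived state '-') is shared by all ingroup taxa — unites the whole ingroup.
Most parsimonious ingroup topology: ((Pachyops,Ophiops),(Stenyx,Ichnensis)).
Pachyops and Ophiops share a more recent common ancestor with each other than either does with Stenyx, so Stenyx is the least closely related of the three.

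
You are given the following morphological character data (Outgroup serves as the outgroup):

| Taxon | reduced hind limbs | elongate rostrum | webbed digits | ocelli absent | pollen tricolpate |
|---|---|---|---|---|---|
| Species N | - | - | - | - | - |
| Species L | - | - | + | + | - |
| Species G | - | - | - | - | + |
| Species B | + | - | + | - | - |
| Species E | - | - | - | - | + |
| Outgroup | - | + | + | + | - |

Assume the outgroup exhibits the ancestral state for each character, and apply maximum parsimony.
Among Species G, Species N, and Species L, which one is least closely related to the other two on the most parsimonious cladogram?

Species L

Character polarity is set by the outgroup: the derived state is whichever differs from the outgroup's state, so for elongate rostrum, webbed digits, ocelli absent the derived state is '-', and for the remaining characters it is '+'.
reduced hind limbs: derived state '+' in Species B only — an autapomorphy, so it tells us nothing about relationships among taxa.
All ingroup taxa share the derived state '-' for elongate rostrum; it defines the ingroup but does not resolve relationships within it.
Only Species E, Species G, and Species N show the derived state '-' for webbed digits, supporting them as a clade.
Only Species B, Species E, Species G, and Species N show the derived state '-' for ocelli absent, supporting them as a clade.
pollen tricolpate: derived state '+' in Species E and Species G only — synapomorphy for {Species E, Species G}.
Most parsimonious ingroup topology: ((((Species G,Species E),Species N),Species B),Species L).
Species N and Species G share a more recent common ancestor with each other than either does with Species L, so Species L is the least closely related of the three.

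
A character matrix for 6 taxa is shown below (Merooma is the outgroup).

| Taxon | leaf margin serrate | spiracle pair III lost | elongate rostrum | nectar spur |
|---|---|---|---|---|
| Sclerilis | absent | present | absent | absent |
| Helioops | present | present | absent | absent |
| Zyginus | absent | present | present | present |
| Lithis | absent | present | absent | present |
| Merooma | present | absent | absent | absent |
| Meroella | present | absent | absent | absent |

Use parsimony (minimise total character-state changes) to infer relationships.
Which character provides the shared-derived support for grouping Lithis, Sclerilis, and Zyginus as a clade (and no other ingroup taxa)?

leaf margin serrate

Character polarity is set by the outgroup: the derived state is whichever differs from the outgroup's state, so for leaf margin serrate the derived state is 'absent', and for the remaining characters it is 'present'.
leaf margin serrate: derived state 'absent' in Lithis, Sclerilis, and Zyginus only — synapomorphy for {Lithis, Sclerilis, Zyginus}.
spiracle pair III lost (derived state 'present') is shared by Helioops, Lithis, Sclerilis, and Zyginus — a synapomorphy uniting that clade.
elongate rostrum (derived state 'present') is unique to Zyginus (autapomorphy; uninformative for grouping).
nectar spur: derived state 'present' in Lithis and Zyginus only — synapomorphy for {Lithis, Zyginus}.
Most parsimonious ingroup topology: ((((Lithis,Zyginus),Sclerilis),Helioops),Meroella).
The clade {Lithis, Sclerilis, Zyginus} is supported by leaf margin serrate: its derived state 'absent' occurs in exactly those taxa and in no other taxon (including the outgroup).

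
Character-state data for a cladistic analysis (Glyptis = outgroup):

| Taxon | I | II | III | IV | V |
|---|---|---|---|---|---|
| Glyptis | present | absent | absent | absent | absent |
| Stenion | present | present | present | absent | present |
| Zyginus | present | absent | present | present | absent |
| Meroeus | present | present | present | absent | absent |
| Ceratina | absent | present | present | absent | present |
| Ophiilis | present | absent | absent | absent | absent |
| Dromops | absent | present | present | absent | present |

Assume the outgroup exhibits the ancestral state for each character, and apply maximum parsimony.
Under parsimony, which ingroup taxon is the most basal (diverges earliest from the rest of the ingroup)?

Ophiilis

Character polarity is set by the outgroup: the derived state is whichever differs from the outgroup's state, so for I the derived state is 'absent', and for the remaining characters it is 'present'.
I: derived state 'absent' in Ceratina and Dromops only — synapomorphy for {Ceratina, Dromops}.
Only Ceratina, Dromops, Meroeus, and Stenion show the derived state 'present' for II, supporting them as a clade.
III: derived state 'present' in Ceratina, Dromops, Meroeus, Stenion, and Zyginus only — synapomorphy for {Ceratina, Dromops, Meroeus, Stenion, Zyginus}.
IV (derived state 'present') is unique to Zyginus (autapomorphy; uninformative for grouping).
V: derived state 'present' in Ceratina, Dromops, and Stenion only — synapomorphy for {Ceratina, Dromops, Stenion}.
Most parsimonious ingroup topology: ((((Stenion,(Ceratina,Dromops)),Meroeus),Zyginus),Ophiilis).
Ophiilis is sister to the clade containing all other ingroup taxa, so it is the earliest-diverging (most basal) ingroup lineage.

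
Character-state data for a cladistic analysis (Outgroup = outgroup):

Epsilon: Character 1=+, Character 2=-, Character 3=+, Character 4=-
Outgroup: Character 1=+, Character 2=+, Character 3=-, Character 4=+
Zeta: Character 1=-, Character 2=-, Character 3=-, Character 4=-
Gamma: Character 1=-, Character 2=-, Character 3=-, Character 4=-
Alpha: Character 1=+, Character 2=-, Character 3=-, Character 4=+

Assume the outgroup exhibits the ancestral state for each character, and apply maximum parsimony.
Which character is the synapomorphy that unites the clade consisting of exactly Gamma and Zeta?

Character polarity is set by the outgroup: the derived state is whichever differs from the outgroup's state, so for Character 1, Character 2, Character 4 the derived state is '-', and for the remaining characters it is '+'.
Character 1 (derived state '-') is shared by Gamma and Zeta — a synapomorphy uniting that clade.
Character 2 (derived state '-') is shared by all ingroup taxa — unites the whole ingroup.
Character 3: derived state '+' in Epsilon only — an autapomorphy, so it tells us nothing about relationships among taxa.
Character 4: derived state '-' in Epsilon, Gamma, and Zeta only — synapomorphy for {Epsilon, Gamma, Zeta}.
Most parsimonious ingroup topology: (Alpha,(Epsilon,(Zeta,Gamma))).
The clade {Gamma, Zeta} is supported by Character 1: its derived state '-' occurs in exactly those taxa and in no other taxon (including the outgroup).

Character 1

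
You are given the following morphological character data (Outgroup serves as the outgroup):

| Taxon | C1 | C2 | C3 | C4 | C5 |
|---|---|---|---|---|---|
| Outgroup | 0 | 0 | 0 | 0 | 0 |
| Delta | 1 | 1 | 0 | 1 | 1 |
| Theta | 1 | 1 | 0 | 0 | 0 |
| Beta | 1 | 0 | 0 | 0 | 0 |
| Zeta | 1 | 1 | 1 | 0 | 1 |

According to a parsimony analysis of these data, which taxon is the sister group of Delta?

The outgroup has state '0' for every character, so '1' is the derived state throughout.
All ingroup taxa share the derived state '1' for C1; it defines the ingroup but does not resolve relationships within it.
C2: derived state '1' in Delta, Theta, and Zeta only — synapomorphy for {Delta, Theta, Zeta}.
C3: derived state '1' in Zeta only — an autapomorphy, so it tells us nothing about relationships among taxa.
C4 (derived state '1') is unique to Delta (autapomorphy; uninformative for grouping).
C5 (derived state '1') is shared by Delta and Zeta — a synapomorphy uniting that clade.
Most parsimonious ingroup topology: (((Delta,Zeta),Theta),Beta).
Delta and Zeta form a cherry on this tree, so they are sister taxa.

Zeta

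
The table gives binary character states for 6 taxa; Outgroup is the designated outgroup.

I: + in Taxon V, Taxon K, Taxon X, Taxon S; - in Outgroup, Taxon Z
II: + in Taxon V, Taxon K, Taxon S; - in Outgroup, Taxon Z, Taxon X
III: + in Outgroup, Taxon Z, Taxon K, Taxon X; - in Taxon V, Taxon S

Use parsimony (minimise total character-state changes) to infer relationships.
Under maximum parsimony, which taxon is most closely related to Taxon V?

Taxon S

Character polarity is set by the outgroup: the derived state is whichever differs from the outgroup's state, so for III the derived state is '-', and for the remaining characters it is '+'.
I: derived state '+' in Taxon K, Taxon S, Taxon V, and Taxon X only — synapomorphy for {Taxon K, Taxon S, Taxon V, Taxon X}.
II: derived state '+' in Taxon K, Taxon S, and Taxon V only — synapomorphy for {Taxon K, Taxon S, Taxon V}.
III (derived state '-') is shared by Taxon S and Taxon V — a synapomorphy uniting that clade.
Most parsimonious ingroup topology: (Taxon Z,(((Taxon V,Taxon S),Taxon K),Taxon X)).
Taxon V and Taxon S form a cherry on this tree, so they are sister taxa.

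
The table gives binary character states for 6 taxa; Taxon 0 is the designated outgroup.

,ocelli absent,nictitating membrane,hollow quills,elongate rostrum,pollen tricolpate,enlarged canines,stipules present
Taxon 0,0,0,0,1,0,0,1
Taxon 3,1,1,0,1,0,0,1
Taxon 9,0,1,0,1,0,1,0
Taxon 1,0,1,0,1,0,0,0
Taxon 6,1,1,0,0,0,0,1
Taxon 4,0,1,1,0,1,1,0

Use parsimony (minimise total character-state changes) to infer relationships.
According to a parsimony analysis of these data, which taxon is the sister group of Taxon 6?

Character polarity is set by the outgroup: the derived state is whichever differs from the outgroup's state, so for elongate rostrum, stipules present the derived state is '0', and for the remaining characters it is '1'.
Only Taxon 3 and Taxon 6 show the derived state '1' for ocelli absent, supporting them as a clade.
All ingroup taxa share the derived state '1' for nictitating membrane; it defines the ingroup but does not resolve relationships within it.
hollow quills: derived state '1' in Taxon 4 only — an autapomorphy, so it tells us nothing about relationships among taxa.
elongate rostrum groups Taxon 4 and Taxon 6, which is incompatible with the clades supported by the remaining characters; treating it as convergent (homoplasy) costs fewer steps than any alternative tree.
pollen tricolpate (derived state '1') is unique to Taxon 4 (autapomorphy; uninformative for grouping).
enlarged canines: derived state '1' in Taxon 4 and Taxon 9 only — synapomorphy for {Taxon 4, Taxon 9}.
stipules present: derived state '0' in Taxon 1, Taxon 4, and Taxon 9 only — synapomorphy for {Taxon 1, Taxon 4, Taxon 9}.
Most parsimonious ingroup topology: ((Taxon 3,Taxon 6),((Taxon 9,Taxon 4),Taxon 1)).
Taxon 6 and Taxon 3 form a cherry on this tree, so they are sister taxa.

Taxon 3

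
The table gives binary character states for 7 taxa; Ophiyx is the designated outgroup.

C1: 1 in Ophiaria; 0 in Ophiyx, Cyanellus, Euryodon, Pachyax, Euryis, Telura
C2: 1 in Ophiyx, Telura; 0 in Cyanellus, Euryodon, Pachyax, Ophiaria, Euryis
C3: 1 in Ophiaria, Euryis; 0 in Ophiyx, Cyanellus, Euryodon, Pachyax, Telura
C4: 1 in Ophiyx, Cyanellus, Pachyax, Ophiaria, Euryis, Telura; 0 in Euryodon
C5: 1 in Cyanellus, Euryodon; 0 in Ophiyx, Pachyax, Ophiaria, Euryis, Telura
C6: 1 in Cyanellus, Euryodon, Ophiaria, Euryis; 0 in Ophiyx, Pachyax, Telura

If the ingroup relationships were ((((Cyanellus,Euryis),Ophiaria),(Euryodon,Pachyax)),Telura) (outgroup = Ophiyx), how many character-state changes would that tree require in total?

Map each character onto ((((Cyanellus,Euryis),Ophiaria),(Euryodon,Pachyax)),Telura) (rooted by Ophiyx) and count the minimum state changes it requires (Fitch parsimony):
C1: 1; C2: 1; C3: 2; C4: 1; C5: 2; C6: 2.
Total tree length = 9.

9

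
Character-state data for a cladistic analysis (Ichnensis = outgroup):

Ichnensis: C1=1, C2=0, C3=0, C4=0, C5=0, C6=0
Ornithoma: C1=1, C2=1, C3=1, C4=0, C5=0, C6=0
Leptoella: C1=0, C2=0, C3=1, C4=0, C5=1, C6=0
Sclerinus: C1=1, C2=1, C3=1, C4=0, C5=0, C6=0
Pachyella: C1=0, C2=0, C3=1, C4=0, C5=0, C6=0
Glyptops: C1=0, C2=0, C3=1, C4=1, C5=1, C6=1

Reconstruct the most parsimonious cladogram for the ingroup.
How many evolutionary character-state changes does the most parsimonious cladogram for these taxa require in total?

Character polarity is set by the outgroup: the derived state is whichever differs from the outgroup's state, so for C1 the derived state is '0', and for the remaining characters it is '1'.
Only Glyptops, Leptoella, and Pachyella show the derived state '0' for C1, supporting them as a clade.
C2 (derived state '1') is shared by Ornithoma and Sclerinus — a synapomorphy uniting that clade.
All ingroup taxa share the derived state '1' for C3; it defines the ingroup but does not resolve relationships within it.
C4 (derived state '1') is unique to Glyptops (autapomorphy; uninformative for grouping).
C5: derived state '1' in Glyptops and Leptoella only — synapomorphy for {Glyptops, Leptoella}.
C6 (derived state '1') is unique to Glyptops (autapomorphy; uninformative for grouping).
Most parsimonious ingroup topology: ((Ornithoma,Sclerinus),((Leptoella,Glyptops),Pachyella)).
Changes per character on this tree: C1: 1; C2: 1; C3: 1; C4: 1; C5: 1; C6: 1.
Total = 6.

6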